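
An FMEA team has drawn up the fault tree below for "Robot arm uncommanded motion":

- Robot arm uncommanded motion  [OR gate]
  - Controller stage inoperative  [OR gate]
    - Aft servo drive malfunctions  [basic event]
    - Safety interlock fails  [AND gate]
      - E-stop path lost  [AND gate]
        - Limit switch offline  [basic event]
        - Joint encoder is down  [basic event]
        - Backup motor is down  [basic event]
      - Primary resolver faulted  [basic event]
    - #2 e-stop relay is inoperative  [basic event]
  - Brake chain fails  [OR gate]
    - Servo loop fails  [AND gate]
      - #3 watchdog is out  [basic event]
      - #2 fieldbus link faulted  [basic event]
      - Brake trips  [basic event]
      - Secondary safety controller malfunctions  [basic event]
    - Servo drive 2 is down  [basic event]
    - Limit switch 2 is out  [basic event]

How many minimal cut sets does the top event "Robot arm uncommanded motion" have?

6

E-stop path lost [AND]: one cut set from each child combined → 1 × 1 × 1 = 1 cut set(s).
Safety interlock fails [AND]: one cut set from each child combined → 1 × 1 = 1 cut set(s).
Controller stage inoperative [OR]: union of children's cut sets → 3 cut set(s).
Servo loop fails [AND]: one cut set from each child combined → 1 × 1 × 1 × 1 = 1 cut set(s).
Brake chain fails [OR]: union of children's cut sets → 3 cut set(s).
Robot arm uncommanded motion [OR]: union of children's cut sets → 6 cut set(s).
Minimal cut sets: {Aft servo drive malfunctions}; {Backup motor is down, Joint encoder is down, Limit switch offline, Primary resolver faulted}; {#2 e-stop relay is inoperative}; {#2 fieldbus link faulted, #3 watchdog is out, Brake trips, Secondary safety controller malfunctions}; {Servo drive 2 is down}; {Limit switch 2 is out}.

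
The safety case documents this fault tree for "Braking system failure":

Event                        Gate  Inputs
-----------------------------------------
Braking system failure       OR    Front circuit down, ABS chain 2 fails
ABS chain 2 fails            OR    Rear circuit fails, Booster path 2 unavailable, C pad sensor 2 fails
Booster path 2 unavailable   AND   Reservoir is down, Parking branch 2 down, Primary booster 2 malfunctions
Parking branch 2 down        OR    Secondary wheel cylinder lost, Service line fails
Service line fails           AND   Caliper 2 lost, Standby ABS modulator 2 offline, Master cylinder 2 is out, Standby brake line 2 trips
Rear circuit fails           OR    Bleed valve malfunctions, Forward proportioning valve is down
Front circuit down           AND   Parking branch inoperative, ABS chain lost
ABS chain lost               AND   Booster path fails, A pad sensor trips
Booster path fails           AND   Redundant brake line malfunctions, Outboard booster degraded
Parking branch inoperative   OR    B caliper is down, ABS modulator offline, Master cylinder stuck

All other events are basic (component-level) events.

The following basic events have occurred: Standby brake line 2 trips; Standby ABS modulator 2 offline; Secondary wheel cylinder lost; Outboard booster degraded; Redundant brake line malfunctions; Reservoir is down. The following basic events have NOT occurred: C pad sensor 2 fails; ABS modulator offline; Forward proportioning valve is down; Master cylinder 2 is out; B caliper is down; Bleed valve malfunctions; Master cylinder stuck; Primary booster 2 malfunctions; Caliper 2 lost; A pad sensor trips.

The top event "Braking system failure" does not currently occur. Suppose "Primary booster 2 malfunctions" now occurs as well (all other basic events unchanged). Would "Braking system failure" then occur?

Counterfactual: set "Primary booster 2 malfunctions" to occurred.
Parking branch inoperative [OR]: B caliper is down=not, ABS modulator offline=not, Master cylinder stuck=not → no input occurs → does not occur.
Booster path fails [AND]: Redundant brake line malfunctions=occurs, Outboard booster degraded=occurs → all inputs occur → occurs.
ABS chain lost [AND]: Booster path fails=occurs, A pad sensor trips=not → not all inputs occur → does not occur.
Front circuit down [AND]: Parking branch inoperative=not, ABS chain lost=not → not all inputs occur → does not occur.
Rear circuit fails [OR]: Bleed valve malfunctions=not, Forward proportioning valve is down=not → no input occurs → does not occur.
Service line fails [AND]: Caliper 2 lost=not, Standby ABS modulator 2 offline=occurs, Master cylinder 2 is out=not, Standby brake line 2 trips=occurs → not all inputs occur → does not occur.
Parking branch 2 down [OR]: Secondary wheel cylinder lost=occurs, Service line fails=not → at least one input occurs → occurs.
Booster path 2 unavailable [AND]: Reservoir is down=occurs, Parking branch 2 down=occurs, Primary booster 2 malfunctions=occurs → all inputs occur → occurs.
ABS chain 2 fails [OR]: Rear circuit fails=not, Booster path 2 unavailable=occurs, C pad sensor 2 fails=not → at least one input occurs → occurs.
Braking system failure [OR]: Front circuit down=not, ABS chain 2 fails=occurs → at least one input occurs → occurs.

Yes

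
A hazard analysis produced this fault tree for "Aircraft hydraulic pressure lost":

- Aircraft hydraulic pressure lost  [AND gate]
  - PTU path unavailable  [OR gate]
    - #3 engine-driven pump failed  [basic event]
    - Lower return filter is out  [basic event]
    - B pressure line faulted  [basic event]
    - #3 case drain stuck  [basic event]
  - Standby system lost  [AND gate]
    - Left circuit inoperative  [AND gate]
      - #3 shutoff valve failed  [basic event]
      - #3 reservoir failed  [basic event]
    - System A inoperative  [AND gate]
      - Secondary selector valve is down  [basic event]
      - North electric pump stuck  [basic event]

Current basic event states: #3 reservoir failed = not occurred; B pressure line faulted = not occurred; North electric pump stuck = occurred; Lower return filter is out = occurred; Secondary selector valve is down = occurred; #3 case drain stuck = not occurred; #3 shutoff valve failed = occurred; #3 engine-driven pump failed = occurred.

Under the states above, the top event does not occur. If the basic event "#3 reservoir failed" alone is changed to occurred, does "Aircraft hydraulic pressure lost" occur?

Counterfactual: set "#3 reservoir failed" to occurred.
PTU path unavailable [OR]: #3 engine-driven pump failed=occurs, Lower return filter is out=occurs, B pressure line faulted=not, #3 case drain stuck=not → at least one input occurs → occurs.
Left circuit inoperative [AND]: #3 shutoff valve failed=occurs, #3 reservoir failed=occurs → all inputs occur → occurs.
System A inoperative [AND]: Secondary selector valve is down=occurs, North electric pump stuck=occurs → all inputs occur → occurs.
Standby system lost [AND]: Left circuit inoperative=occurs, System A inoperative=occurs → all inputs occur → occurs.
Aircraft hydraulic pressure lost [AND]: PTU path unavailable=occurs, Standby system lost=occurs → all inputs occur → occurs.

Yes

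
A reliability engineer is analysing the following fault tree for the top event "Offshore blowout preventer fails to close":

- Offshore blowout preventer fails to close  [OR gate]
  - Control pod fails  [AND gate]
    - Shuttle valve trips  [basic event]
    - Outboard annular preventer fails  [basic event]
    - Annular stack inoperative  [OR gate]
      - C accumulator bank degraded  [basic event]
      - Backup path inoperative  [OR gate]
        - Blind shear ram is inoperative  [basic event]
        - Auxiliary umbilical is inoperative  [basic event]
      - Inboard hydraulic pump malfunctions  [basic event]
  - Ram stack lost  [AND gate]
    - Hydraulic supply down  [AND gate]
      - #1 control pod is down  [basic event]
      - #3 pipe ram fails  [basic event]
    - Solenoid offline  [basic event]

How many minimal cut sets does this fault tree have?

5

Backup path inoperative [OR]: union of children's cut sets → 2 cut set(s).
Annular stack inoperative [OR]: union of children's cut sets → 4 cut set(s).
Control pod fails [AND]: one cut set from each child combined → 1 × 1 × 4 = 4 cut set(s).
Hydraulic supply down [AND]: one cut set from each child combined → 1 × 1 = 1 cut set(s).
Ram stack lost [AND]: one cut set from each child combined → 1 × 1 = 1 cut set(s).
Offshore blowout preventer fails to close [OR]: union of children's cut sets → 5 cut set(s).
Minimal cut sets: {C accumulator bank degraded, Outboard annular preventer fails, Shuttle valve trips}; {Blind shear ram is inoperative, Outboard annular preventer fails, Shuttle valve trips}; {Auxiliary umbilical is inoperative, Outboard annular preventer fails, Shuttle valve trips}; {Inboard hydraulic pump malfunctions, Outboard annular preventer fails, Shuttle valve trips}; {#1 control pod is down, #3 pipe ram fails, Solenoid offline}.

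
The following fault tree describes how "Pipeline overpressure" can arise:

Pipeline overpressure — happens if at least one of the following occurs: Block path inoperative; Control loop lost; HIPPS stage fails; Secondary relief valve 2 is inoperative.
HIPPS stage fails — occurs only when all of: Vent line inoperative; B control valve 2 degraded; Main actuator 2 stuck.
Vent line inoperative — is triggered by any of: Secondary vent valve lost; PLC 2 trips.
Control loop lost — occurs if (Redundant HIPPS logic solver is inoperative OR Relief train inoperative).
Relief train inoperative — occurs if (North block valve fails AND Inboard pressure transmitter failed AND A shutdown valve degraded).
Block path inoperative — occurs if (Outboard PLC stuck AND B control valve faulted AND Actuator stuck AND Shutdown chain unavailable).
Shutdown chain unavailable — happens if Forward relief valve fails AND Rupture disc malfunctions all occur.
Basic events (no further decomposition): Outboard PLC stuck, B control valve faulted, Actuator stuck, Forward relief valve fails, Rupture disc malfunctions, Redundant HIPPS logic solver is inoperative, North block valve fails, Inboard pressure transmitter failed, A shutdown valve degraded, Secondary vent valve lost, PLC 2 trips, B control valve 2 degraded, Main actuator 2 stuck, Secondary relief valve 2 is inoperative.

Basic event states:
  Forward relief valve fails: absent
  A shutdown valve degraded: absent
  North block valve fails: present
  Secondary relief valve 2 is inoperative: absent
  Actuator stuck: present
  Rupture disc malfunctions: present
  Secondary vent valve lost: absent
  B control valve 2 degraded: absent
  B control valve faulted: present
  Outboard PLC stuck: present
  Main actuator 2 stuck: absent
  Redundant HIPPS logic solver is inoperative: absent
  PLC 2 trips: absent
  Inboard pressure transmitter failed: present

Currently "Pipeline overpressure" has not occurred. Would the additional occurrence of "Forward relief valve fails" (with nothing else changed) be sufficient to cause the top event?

Yes

Counterfactual: set "Forward relief valve fails" to occurred.
Shutdown chain unavailable [AND]: Forward relief valve fails=occurs, Rupture disc malfunctions=occurs → all inputs occur → occurs.
Block path inoperative [AND]: Outboard PLC stuck=occurs, B control valve faulted=occurs, Actuator stuck=occurs, Shutdown chain unavailable=occurs → all inputs occur → occurs.
Relief train inoperative [AND]: North block valve fails=occurs, Inboard pressure transmitter failed=occurs, A shutdown valve degraded=not → not all inputs occur → does not occur.
Control loop lost [OR]: Redundant HIPPS logic solver is inoperative=not, Relief train inoperative=not → no input occurs → does not occur.
Vent line inoperative [OR]: Secondary vent valve lost=not, PLC 2 trips=not → no input occurs → does not occur.
HIPPS stage fails [AND]: Vent line inoperative=not, B control valve 2 degraded=not, Main actuator 2 stuck=not → not all inputs occur → does not occur.
Pipeline overpressure [OR]: Block path inoperative=occurs, Control loop lost=not, HIPPS stage fails=not, Secondary relief valve 2 is inoperative=not → at least one input occurs → occurs.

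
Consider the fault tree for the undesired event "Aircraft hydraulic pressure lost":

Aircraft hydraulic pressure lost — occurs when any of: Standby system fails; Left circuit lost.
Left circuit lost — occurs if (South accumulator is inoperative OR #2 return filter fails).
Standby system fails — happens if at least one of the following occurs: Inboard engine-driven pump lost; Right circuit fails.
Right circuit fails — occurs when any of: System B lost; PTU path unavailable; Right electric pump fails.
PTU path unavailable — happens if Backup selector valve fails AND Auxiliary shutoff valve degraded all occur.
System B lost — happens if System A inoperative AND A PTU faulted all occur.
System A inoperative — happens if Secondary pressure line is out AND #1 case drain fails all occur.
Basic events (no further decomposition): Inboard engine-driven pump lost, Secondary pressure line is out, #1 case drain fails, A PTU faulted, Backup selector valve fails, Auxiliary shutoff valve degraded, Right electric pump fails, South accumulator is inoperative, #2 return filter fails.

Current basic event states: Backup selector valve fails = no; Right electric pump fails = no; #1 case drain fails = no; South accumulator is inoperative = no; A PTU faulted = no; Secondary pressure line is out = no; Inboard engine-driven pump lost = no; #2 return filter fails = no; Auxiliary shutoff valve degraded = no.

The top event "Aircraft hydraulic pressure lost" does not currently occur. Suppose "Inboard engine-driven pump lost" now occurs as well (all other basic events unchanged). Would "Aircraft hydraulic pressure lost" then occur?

Counterfactual: set "Inboard engine-driven pump lost" to occurred.
System A inoperative [AND]: Secondary pressure line is out=not, #1 case drain fails=not → not all inputs occur → does not occur.
System B lost [AND]: System A inoperative=not, A PTU faulted=not → not all inputs occur → does not occur.
PTU path unavailable [AND]: Backup selector valve fails=not, Auxiliary shutoff valve degraded=not → not all inputs occur → does not occur.
Right circuit fails [OR]: System B lost=not, PTU path unavailable=not, Right electric pump fails=not → no input occurs → does not occur.
Standby system fails [OR]: Inboard engine-driven pump lost=occurs, Right circuit fails=not → at least one input occurs → occurs.
Left circuit lost [OR]: South accumulator is inoperative=not, #2 return filter fails=not → no input occurs → does not occur.
Aircraft hydraulic pressure lost [OR]: Standby system fails=occurs, Left circuit lost=not → at least one input occurs → occurs.

Yes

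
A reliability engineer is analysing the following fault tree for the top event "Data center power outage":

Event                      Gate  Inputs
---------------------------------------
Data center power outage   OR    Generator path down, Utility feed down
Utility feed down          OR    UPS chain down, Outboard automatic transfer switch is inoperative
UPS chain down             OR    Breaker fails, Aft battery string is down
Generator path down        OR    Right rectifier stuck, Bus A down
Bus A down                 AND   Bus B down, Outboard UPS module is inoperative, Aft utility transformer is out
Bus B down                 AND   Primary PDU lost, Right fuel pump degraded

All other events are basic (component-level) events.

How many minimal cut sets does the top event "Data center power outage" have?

5

Bus B down [AND]: one cut set from each child combined → 1 × 1 = 1 cut set(s).
Bus A down [AND]: one cut set from each child combined → 1 × 1 × 1 = 1 cut set(s).
Generator path down [OR]: union of children's cut sets → 2 cut set(s).
UPS chain down [OR]: union of children's cut sets → 2 cut set(s).
Utility feed down [OR]: union of children's cut sets → 3 cut set(s).
Data center power outage [OR]: union of children's cut sets → 5 cut set(s).
Minimal cut sets: {Right rectifier stuck}; {Aft utility transformer is out, Outboard UPS module is inoperative, Primary PDU lost, Right fuel pump degraded}; {Breaker fails}; {Aft battery string is down}; {Outboard automatic transfer switch is inoperative}.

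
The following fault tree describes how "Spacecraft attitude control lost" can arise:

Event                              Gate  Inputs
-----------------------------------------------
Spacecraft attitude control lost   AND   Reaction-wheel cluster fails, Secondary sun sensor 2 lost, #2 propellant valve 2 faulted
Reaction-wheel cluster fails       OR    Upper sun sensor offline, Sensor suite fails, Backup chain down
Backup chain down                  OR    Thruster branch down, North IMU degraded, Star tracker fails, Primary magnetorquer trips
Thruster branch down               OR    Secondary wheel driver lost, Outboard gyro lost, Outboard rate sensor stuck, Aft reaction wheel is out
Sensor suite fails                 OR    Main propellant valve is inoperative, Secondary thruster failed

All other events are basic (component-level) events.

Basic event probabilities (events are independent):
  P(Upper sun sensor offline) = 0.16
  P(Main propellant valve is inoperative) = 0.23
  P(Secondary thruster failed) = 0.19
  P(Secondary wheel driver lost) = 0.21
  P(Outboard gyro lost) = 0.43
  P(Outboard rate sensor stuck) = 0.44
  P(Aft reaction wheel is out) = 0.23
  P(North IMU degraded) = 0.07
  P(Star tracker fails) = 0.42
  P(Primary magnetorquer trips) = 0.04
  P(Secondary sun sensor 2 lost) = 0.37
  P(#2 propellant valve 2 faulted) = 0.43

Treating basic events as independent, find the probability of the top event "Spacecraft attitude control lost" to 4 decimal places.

0.1507

P(Sensor suite fails) [OR] = 1 − (1−0.23) × (1−0.19) = 0.376300
P(Thruster branch down) [OR] = 1 − (1−0.21) × (1−0.43) × (1−0.44) × (1−0.23) = 0.805831
P(Backup chain down) [OR] = 1 − (1−0.805831) × (1−0.07) × (1−0.42) × (1−0.04) = 0.899455
P(Reaction-wheel cluster fails) [OR] = 1 − (1−0.16) × (1−0.376300) × (1−0.899455) = 0.947324
P(Spacecraft attitude control lost) [AND] = 0.947324 × 0.37 × 0.43 = 0.150719
Rounded to 4 decimal places: P(Spacecraft attitude control lost) ≈ 0.1507.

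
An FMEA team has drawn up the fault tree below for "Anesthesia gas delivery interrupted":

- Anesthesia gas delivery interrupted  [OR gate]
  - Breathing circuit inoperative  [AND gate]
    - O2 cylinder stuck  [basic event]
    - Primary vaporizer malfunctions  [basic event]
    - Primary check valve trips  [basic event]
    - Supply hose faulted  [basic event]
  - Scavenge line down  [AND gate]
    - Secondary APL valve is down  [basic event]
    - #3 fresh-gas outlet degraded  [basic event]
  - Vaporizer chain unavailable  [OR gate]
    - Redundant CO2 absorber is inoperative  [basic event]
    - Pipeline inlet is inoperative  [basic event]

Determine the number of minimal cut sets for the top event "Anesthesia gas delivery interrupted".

Breathing circuit inoperative [AND]: one cut set from each child combined → 1 × 1 × 1 × 1 = 1 cut set(s).
Scavenge line down [AND]: one cut set from each child combined → 1 × 1 = 1 cut set(s).
Vaporizer chain unavailable [OR]: union of children's cut sets → 2 cut set(s).
Anesthesia gas delivery interrupted [OR]: union of children's cut sets → 4 cut set(s).
Minimal cut sets: {O2 cylinder stuck, Primary check valve trips, Primary vaporizer malfunctions, Supply hose faulted}; {#3 fresh-gas outlet degraded, Secondary APL valve is down}; {Redundant CO2 absorber is inoperative}; {Pipeline inlet is inoperative}.

4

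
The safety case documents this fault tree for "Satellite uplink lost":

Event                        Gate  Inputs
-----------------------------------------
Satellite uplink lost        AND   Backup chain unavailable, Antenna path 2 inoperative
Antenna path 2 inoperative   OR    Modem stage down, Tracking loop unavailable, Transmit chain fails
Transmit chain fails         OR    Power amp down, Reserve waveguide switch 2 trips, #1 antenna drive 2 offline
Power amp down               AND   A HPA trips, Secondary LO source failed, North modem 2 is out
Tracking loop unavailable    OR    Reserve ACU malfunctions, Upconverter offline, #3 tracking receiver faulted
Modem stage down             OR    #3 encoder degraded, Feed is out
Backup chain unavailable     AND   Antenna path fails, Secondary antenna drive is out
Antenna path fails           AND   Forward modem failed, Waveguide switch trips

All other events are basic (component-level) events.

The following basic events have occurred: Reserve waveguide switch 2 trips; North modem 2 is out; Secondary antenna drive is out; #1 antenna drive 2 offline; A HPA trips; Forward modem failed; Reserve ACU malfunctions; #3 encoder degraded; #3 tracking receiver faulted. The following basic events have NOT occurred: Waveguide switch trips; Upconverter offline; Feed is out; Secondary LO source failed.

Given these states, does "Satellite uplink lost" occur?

Antenna path fails [AND]: Forward modem failed=occurs, Waveguide switch trips=not → not all inputs occur → does not occur.
Backup chain unavailable [AND]: Antenna path fails=not, Secondary antenna drive is out=occurs → not all inputs occur → does not occur.
Modem stage down [OR]: #3 encoder degraded=occurs, Feed is out=not → at least one input occurs → occurs.
Tracking loop unavailable [OR]: Reserve ACU malfunctions=occurs, Upconverter offline=not, #3 tracking receiver faulted=occurs → at least one input occurs → occurs.
Power amp down [AND]: A HPA trips=occurs, Secondary LO source failed=not, North modem 2 is out=occurs → not all inputs occur → does not occur.
Transmit chain fails [OR]: Power amp down=not, Reserve waveguide switch 2 trips=occurs, #1 antenna drive 2 offline=occurs → at least one input occurs → occurs.
Antenna path 2 inoperative [OR]: Modem stage down=occurs, Tracking loop unavailable=occurs, Transmit chain fails=occurs → at least one input occurs → occurs.
Satellite uplink lost [AND]: Backup chain unavailable=not, Antenna path 2 inoperative=occurs → not all inputs occur → does not occur.

No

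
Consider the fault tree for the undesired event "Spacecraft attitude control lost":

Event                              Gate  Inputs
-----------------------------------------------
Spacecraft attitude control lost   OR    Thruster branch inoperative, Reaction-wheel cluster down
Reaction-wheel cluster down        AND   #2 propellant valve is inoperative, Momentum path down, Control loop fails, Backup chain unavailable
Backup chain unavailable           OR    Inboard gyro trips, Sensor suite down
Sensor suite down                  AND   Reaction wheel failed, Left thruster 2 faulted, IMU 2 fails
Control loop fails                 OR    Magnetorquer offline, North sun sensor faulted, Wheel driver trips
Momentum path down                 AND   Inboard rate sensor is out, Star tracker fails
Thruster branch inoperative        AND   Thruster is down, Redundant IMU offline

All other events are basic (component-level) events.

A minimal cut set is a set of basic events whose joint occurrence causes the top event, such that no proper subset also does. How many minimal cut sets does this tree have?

Thruster branch inoperative [AND]: one cut set from each child combined → 1 × 1 = 1 cut set(s).
Momentum path down [AND]: one cut set from each child combined → 1 × 1 = 1 cut set(s).
Control loop fails [OR]: union of children's cut sets → 3 cut set(s).
Sensor suite down [AND]: one cut set from each child combined → 1 × 1 × 1 = 1 cut set(s).
Backup chain unavailable [OR]: union of children's cut sets → 2 cut set(s).
Reaction-wheel cluster down [AND]: one cut set from each child combined → 1 × 1 × 3 × 2 = 6 cut set(s).
Spacecraft attitude control lost [OR]: union of children's cut sets → 7 cut set(s).
Minimal cut sets: {Redundant IMU offline, Thruster is down}; {#2 propellant valve is inoperative, Inboard gyro trips, Inboard rate sensor is out, Magnetorquer offline, Star tracker fails}; {#2 propellant valve is inoperative, IMU 2 fails, Inboard rate sensor is out, Left thruster 2 faulted, Magnetorquer offline, Reaction wheel failed, Star tracker fails}; {#2 propellant valve is inoperative, Inboard gyro trips, Inboard rate sensor is out, North sun sensor faulted, Star tracker fails}; {#2 propellant valve is inoperative, IMU 2 fails, Inboard rate sensor is out, Left thruster 2 faulted, North sun sensor faulted, Reaction wheel failed, Star tracker fails}; {#2 propellant valve is inoperative, Inboard gyro trips, Inboard rate sensor is out, Star tracker fails, Wheel driver trips}; {#2 propellant valve is inoperative, IMU 2 fails, Inboard rate sensor is out, Left thruster 2 faulted, Reaction wheel failed, Star tracker fails, Wheel driver trips}.

7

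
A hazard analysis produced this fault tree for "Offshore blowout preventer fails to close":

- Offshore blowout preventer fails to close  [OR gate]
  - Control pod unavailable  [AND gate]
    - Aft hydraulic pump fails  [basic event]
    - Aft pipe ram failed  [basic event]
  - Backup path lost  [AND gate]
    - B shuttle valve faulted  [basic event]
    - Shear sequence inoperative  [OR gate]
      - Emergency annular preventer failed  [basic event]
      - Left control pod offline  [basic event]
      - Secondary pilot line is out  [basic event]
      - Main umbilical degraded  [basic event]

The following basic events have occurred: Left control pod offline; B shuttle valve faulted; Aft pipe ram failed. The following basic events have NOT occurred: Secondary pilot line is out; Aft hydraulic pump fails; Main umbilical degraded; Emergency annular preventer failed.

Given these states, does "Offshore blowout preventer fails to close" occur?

Yes

Control pod unavailable [AND]: Aft hydraulic pump fails=not, Aft pipe ram failed=occurs → not all inputs occur → does not occur.
Shear sequence inoperative [OR]: Emergency annular preventer failed=not, Left control pod offline=occurs, Secondary pilot line is out=not, Main umbilical degraded=not → at least one input occurs → occurs.
Backup path lost [AND]: B shuttle valve faulted=occurs, Shear sequence inoperative=occurs → all inputs occur → occurs.
Offshore blowout preventer fails to close [OR]: Control pod unavailable=not, Backup path lost=occurs → at least one input occurs → occurs.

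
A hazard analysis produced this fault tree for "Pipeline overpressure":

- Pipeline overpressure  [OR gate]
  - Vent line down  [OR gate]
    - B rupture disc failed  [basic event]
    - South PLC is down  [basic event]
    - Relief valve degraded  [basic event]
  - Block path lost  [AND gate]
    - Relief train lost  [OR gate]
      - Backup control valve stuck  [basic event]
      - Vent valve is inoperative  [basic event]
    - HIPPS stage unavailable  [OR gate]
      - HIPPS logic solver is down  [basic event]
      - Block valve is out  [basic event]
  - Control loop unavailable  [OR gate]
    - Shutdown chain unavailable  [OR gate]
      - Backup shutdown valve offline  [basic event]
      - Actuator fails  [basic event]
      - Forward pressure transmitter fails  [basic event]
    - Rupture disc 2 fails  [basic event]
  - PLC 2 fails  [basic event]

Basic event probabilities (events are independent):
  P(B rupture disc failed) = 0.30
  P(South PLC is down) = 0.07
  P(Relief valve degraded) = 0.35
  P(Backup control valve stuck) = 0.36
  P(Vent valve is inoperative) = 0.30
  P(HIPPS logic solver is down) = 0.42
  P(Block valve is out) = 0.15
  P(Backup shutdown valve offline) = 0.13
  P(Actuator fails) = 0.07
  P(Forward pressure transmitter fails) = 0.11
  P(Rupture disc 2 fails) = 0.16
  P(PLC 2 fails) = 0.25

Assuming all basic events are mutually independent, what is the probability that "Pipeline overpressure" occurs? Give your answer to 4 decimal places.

P(Vent line down) [OR] = 1 − (1−0.30) × (1−0.07) × (1−0.35) = 0.576850
P(Relief train lost) [OR] = 1 − (1−0.36) × (1−0.30) = 0.552000
P(HIPPS stage unavailable) [OR] = 1 − (1−0.42) × (1−0.15) = 0.507000
P(Block path lost) [AND] = 0.552000 × 0.507000 = 0.279864
P(Shutdown chain unavailable) [OR] = 1 − (1−0.13) × (1−0.07) × (1−0.11) = 0.279901
P(Control loop unavailable) [OR] = 1 − (1−0.279901) × (1−0.16) = 0.395117
P(Pipeline overpressure) [OR] = 1 − (1−0.576850) × (1−0.279864) × (1−0.395117) × (1−0.25) = 0.861758
Rounded to 4 decimal places: P(Pipeline overpressure) ≈ 0.8618.

0.8618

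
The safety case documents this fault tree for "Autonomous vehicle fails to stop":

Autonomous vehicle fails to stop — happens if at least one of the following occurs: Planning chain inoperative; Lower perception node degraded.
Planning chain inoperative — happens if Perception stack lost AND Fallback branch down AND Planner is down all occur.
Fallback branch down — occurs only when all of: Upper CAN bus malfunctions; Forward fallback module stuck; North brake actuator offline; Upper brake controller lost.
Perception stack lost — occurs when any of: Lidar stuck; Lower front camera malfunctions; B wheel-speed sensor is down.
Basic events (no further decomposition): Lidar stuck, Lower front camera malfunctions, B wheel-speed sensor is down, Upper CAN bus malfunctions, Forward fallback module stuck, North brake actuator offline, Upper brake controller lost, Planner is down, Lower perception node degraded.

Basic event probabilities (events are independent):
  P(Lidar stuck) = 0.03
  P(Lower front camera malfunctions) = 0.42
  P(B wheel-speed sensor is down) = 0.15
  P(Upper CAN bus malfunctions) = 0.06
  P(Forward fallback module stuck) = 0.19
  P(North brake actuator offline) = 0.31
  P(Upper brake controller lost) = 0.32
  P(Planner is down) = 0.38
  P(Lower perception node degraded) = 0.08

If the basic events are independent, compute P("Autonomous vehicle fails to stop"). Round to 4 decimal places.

P(Perception stack lost) [OR] = 1 − (1−0.03) × (1−0.42) × (1−0.15) = 0.521790
P(Fallback branch down) [AND] = 0.06 × 0.19 × 0.31 × 0.32 = 0.001131
P(Planning chain inoperative) [AND] = 0.521790 × 0.001131 × 0.38 = 0.000224
P(Autonomous vehicle fails to stop) [OR] = 1 − (1−0.000224) × (1−0.08) = 0.080206
Rounded to 4 decimal places: P(Autonomous vehicle fails to stop) ≈ 0.0802.

0.0802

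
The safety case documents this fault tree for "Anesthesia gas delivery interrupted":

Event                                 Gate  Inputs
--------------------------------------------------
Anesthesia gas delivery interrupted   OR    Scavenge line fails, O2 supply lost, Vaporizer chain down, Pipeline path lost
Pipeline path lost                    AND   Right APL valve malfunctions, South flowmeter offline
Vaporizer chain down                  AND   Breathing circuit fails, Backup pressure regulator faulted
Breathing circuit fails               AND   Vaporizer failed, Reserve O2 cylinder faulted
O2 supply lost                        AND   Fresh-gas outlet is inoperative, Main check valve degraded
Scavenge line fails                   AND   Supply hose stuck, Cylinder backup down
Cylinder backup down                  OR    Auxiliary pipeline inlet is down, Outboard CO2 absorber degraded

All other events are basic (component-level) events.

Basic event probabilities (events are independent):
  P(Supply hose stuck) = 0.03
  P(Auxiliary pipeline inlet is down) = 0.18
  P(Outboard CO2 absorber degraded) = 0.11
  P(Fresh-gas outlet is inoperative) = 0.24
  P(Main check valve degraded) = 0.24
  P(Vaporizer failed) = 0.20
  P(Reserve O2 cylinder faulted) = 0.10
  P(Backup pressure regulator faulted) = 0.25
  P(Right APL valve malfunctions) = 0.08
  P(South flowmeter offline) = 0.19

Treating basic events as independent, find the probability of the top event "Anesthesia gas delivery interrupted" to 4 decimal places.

0.0841

P(Cylinder backup down) [OR] = 1 − (1−0.18) × (1−0.11) = 0.270200
P(Scavenge line fails) [AND] = 0.03 × 0.270200 = 0.008106
P(O2 supply lost) [AND] = 0.24 × 0.24 = 0.057600
P(Breathing circuit fails) [AND] = 0.20 × 0.10 = 0.020000
P(Vaporizer chain down) [AND] = 0.020000 × 0.25 = 0.005000
P(Pipeline path lost) [AND] = 0.08 × 0.19 = 0.015200
P(Anesthesia gas delivery interrupted) [OR] = 1 − (1−0.008106) × (1−0.057600) × (1−0.005000) × (1−0.015200) = 0.084050
Rounded to 4 decimal places: P(Anesthesia gas delivery interrupted) ≈ 0.0841.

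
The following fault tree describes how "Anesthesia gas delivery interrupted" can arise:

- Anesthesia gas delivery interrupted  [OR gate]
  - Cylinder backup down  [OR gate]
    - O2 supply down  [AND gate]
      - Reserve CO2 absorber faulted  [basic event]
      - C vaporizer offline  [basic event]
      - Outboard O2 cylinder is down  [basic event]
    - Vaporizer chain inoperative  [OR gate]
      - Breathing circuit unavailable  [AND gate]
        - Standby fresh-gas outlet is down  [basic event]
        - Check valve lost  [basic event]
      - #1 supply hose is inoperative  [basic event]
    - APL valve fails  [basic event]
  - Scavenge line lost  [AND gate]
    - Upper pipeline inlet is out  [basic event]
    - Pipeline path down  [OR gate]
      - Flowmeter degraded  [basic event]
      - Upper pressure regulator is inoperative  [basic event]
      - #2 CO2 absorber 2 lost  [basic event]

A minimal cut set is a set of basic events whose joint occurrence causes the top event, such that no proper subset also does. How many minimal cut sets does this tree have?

7

O2 supply down [AND]: one cut set from each child combined → 1 × 1 × 1 = 1 cut set(s).
Breathing circuit unavailable [AND]: one cut set from each child combined → 1 × 1 = 1 cut set(s).
Vaporizer chain inoperative [OR]: union of children's cut sets → 2 cut set(s).
Cylinder backup down [OR]: union of children's cut sets → 4 cut set(s).
Pipeline path down [OR]: union of children's cut sets → 3 cut set(s).
Scavenge line lost [AND]: one cut set from each child combined → 1 × 3 = 3 cut set(s).
Anesthesia gas delivery interrupted [OR]: union of children's cut sets → 7 cut set(s).
Minimal cut sets: {C vaporizer offline, Outboard O2 cylinder is down, Reserve CO2 absorber faulted}; {Check valve lost, Standby fresh-gas outlet is down}; {#1 supply hose is inoperative}; {APL valve fails}; {Flowmeter degraded, Upper pipeline inlet is out}; {Upper pipeline inlet is out, Upper pressure regulator is inoperative}; {#2 CO2 absorber 2 lost, Upper pipeline inlet is out}.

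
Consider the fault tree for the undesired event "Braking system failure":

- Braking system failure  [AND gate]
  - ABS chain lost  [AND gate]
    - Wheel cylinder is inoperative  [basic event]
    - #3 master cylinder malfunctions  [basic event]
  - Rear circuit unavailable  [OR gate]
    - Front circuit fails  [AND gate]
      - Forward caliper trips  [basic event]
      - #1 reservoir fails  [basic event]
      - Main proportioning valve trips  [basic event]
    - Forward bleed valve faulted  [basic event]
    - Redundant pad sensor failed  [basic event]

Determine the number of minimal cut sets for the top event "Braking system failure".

3

ABS chain lost [AND]: one cut set from each child combined → 1 × 1 = 1 cut set(s).
Front circuit fails [AND]: one cut set from each child combined → 1 × 1 × 1 = 1 cut set(s).
Rear circuit unavailable [OR]: union of children's cut sets → 3 cut set(s).
Braking system failure [AND]: one cut set from each child combined → 1 × 3 = 3 cut set(s).
Minimal cut sets: {#1 reservoir fails, #3 master cylinder malfunctions, Forward caliper trips, Main proportioning valve trips, Wheel cylinder is inoperative}; {#3 master cylinder malfunctions, Forward bleed valve faulted, Wheel cylinder is inoperative}; {#3 master cylinder malfunctions, Redundant pad sensor failed, Wheel cylinder is inoperative}.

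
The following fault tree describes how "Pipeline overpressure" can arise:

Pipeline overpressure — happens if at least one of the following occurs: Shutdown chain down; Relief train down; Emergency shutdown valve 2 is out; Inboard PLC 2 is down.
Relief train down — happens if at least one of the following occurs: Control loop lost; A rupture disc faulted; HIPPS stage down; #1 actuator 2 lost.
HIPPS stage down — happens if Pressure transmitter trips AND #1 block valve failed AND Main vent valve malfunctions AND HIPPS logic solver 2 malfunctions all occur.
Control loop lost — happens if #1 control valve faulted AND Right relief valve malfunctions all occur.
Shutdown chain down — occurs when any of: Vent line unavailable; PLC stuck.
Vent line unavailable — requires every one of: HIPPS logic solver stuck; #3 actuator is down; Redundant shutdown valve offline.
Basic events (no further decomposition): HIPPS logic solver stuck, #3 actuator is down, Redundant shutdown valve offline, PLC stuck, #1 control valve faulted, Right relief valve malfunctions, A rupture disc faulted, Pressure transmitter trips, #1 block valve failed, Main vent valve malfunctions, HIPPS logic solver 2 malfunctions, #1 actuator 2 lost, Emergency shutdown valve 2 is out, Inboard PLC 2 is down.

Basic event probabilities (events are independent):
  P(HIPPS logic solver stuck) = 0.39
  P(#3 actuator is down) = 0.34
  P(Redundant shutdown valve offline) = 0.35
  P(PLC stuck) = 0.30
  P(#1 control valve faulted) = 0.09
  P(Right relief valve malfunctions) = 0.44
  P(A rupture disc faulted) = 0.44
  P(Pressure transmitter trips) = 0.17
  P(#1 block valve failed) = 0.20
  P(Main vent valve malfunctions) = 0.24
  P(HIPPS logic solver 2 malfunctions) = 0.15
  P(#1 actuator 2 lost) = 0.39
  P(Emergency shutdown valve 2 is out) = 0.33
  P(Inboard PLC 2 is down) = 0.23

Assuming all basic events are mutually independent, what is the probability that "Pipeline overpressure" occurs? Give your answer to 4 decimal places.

0.8872

P(Vent line unavailable) [AND] = 0.39 × 0.34 × 0.35 = 0.046410
P(Shutdown chain down) [OR] = 1 − (1−0.046410) × (1−0.30) = 0.332487
P(Control loop lost) [AND] = 0.09 × 0.44 = 0.039600
P(HIPPS stage down) [AND] = 0.17 × 0.20 × 0.24 × 0.15 = 0.001224
P(Relief train down) [OR] = 1 − (1−0.039600) × (1−0.44) × (1−0.001224) × (1−0.39) = 0.672329
P(Pipeline overpressure) [OR] = 1 − (1−0.332487) × (1−0.672329) × (1−0.33) × (1−0.23) = 0.887160
Rounded to 4 decimal places: P(Pipeline overpressure) ≈ 0.8872.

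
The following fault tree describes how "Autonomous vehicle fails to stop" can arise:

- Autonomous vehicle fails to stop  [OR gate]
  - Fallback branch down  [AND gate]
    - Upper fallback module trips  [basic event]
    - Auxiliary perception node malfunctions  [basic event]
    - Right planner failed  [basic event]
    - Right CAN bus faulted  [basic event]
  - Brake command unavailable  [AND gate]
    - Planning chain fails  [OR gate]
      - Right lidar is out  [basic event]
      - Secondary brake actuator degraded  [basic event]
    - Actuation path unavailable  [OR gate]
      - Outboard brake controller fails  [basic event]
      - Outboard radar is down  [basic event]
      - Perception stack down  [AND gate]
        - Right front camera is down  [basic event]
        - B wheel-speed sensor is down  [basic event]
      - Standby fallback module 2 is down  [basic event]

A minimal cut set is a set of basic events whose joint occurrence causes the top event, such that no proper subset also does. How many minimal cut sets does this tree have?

9

Fallback branch down [AND]: one cut set from each child combined → 1 × 1 × 1 × 1 = 1 cut set(s).
Planning chain fails [OR]: union of children's cut sets → 2 cut set(s).
Perception stack down [AND]: one cut set from each child combined → 1 × 1 = 1 cut set(s).
Actuation path unavailable [OR]: union of children's cut sets → 4 cut set(s).
Brake command unavailable [AND]: one cut set from each child combined → 2 × 4 = 8 cut set(s).
Autonomous vehicle fails to stop [OR]: union of children's cut sets → 9 cut set(s).
Minimal cut sets: {Auxiliary perception node malfunctions, Right CAN bus faulted, Right planner failed, Upper fallback module trips}; {Outboard brake controller fails, Right lidar is out}; {Outboard radar is down, Right lidar is out}; {B wheel-speed sensor is down, Right front camera is down, Right lidar is out}; {Right lidar is out, Standby fallback module 2 is down}; {Outboard brake controller fails, Secondary brake actuator degraded}; {Outboard radar is down, Secondary brake actuator degraded}; {B wheel-speed sensor is down, Right front camera is down, Secondary brake actuator degraded}; {Secondary brake actuator degraded, Standby fallback module 2 is down}.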